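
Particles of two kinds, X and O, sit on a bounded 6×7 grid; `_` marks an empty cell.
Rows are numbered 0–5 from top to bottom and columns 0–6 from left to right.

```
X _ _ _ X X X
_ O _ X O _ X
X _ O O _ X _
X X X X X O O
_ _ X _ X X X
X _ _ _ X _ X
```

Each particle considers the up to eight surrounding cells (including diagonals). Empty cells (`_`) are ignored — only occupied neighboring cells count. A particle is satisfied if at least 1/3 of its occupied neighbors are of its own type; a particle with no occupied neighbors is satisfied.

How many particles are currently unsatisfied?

5

Row 0: (0,0)X 0/1 not · (0,4)X 2/3 satisfied · (0,5)X 3/4 satisfied · (0,6)X 2/2 satisfied
Row 1: (1,1)O 1/3 satisfied · (1,3)X 1/4 not · (1,4)O 1/5 not · (1,6)X 3/3 satisfied
Row 2: (2,0)X 2/3 satisfied · (2,2)O 2/6 satisfied · (2,3)O 2/6 satisfied · (2,5)X 2/5 satisfied
Row 3: (3,0)X 2/2 satisfied · (3,1)X 4/5 satisfied · (3,2)X 3/5 satisfied · (3,3)X 4/6 satisfied · (3,4)X 4/6 satisfied · (3,5)O 1/6 not · (3,6)O 1/4 not
Row 4: (4,2)X 3/3 satisfied · (4,4)X 4/5 satisfied · (4,5)X 5/7 satisfied · (4,6)X 2/4 satisfied
Row 5: (5,0)X 0/0 satisfied · (5,4)X 2/2 satisfied · (5,6)X 2/2 satisfied
Unsatisfied: (0,0), (1,3), (1,4), (3,5), (3,6) — 5 in total.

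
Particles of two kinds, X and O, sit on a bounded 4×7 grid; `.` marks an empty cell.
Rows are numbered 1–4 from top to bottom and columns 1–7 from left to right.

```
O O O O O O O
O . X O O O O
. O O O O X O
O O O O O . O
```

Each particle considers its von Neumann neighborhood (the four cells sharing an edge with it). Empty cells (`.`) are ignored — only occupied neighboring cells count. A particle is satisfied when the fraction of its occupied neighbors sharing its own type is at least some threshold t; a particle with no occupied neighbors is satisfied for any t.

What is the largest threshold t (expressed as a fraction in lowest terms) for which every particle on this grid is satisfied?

0/1

(1,1)O 2/2
(1,2)O 2/2
(1,3)O 2/3
(1,4)O 3/3
(1,5)O 3/3
(1,6)O 3/3
(1,7)O 2/2
(2,1)O 1/1
(2,3)X 0/3
(2,4)O 3/4
(2,5)O 4/4
(2,6)O 3/4
(2,7)O 3/3
(3,2)O 2/2
(3,3)O 3/4
(3,4)O 4/4
(3,5)O 3/4
(3,6)X 0/3
(3,7)O 2/3
(4,1)O 1/1
(4,2)O 3/3
(4,3)O 3/3
(4,4)O 3/3
(4,5)O 2/2
(4,7)O 1/1
The smallest same-type fraction is 0/3 at (2,3), which reduces to 0/1. Any threshold above that leaves this particle unsatisfied.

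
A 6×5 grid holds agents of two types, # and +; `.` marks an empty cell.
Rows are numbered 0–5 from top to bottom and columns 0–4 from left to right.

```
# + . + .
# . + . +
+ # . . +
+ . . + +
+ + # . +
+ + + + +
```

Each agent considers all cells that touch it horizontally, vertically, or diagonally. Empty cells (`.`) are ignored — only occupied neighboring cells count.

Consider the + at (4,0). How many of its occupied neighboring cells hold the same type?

4

Occupied neighbors of (4,0): (3,0)=+, (4,1)=+, (5,0)=+, (5,1)=+.
Same type (+): 4 of 4.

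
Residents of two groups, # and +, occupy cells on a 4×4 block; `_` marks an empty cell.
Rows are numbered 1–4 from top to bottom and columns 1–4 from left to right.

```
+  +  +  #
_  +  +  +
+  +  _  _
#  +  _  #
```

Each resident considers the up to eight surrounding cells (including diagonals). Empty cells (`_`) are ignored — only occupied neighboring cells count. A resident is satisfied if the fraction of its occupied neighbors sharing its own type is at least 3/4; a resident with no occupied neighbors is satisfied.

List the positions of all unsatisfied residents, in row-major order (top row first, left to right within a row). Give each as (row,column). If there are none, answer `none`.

Row 1: (1,1)+ 2/2 satisfied · (1,2)+ 4/4 satisfied · (1,3)+ 4/5 satisfied · (1,4)# 0/3 not
Row 2: (2,2)+ 6/6 satisfied · (2,3)+ 5/6 satisfied · (2,4)+ 2/3 not
Row 3: (3,1)+ 3/4 satisfied · (3,2)+ 4/5 satisfied
Row 4: (4,1)# 0/3 not · (4,2)+ 2/3 not · (4,4)# 0/0 satisfied

(1,4), (2,4), (4,1), (4,2)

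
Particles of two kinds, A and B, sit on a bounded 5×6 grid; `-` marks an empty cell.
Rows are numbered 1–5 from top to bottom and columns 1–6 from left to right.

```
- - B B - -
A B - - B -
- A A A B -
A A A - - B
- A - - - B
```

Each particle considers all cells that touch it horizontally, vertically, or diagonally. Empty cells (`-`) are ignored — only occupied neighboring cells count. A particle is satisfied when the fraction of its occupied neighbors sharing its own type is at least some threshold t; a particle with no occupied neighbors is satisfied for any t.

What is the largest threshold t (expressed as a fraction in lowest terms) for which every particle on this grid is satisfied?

Row 1: (1,3)B 2/2 · (1,4)B 2/2
Row 2: (2,1)A 1/2 · (2,2)B 1/4 · (2,5)B 2/3
Row 3: (3,2)A 5/6 · (3,3)A 4/5 · (3,4)A 2/4 · (3,5)B 2/3
Row 4: (4,1)A 3/3 · (4,2)A 5/5 · (4,3)A 5/5 · (4,6)B 2/2
Row 5: (5,2)A 3/3 · (5,6)B 1/1
The smallest same-type fraction is 1/4 at (2,2), which reduces to 1/4. Any threshold above that leaves this particle unsatisfied.

1/4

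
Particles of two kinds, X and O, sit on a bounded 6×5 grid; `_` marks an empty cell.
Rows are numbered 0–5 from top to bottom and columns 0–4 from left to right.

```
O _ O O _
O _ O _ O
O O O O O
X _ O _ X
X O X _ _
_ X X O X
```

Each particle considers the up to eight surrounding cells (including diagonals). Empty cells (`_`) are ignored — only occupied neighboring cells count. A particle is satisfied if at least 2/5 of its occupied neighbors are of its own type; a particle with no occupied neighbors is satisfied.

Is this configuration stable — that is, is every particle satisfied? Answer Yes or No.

(0,0)O 1/1 ✓
(0,2)O 2/2 ✓
(0,3)O 3/3 ✓
(1,0)O 3/3 ✓
(1,2)O 5/5 ✓
(1,4)O 3/3 ✓
(2,0)O 2/3 ✓
(2,1)O 5/6 ✓
(2,2)O 4/4 ✓
(2,3)O 5/6 ✓
(2,4)O 2/3 ✓
(3,0)X 1/4 ✗
(3,2)O 4/5 ✓
(3,4)X 0/2 ✗
(4,0)X 2/3 ✓
(4,1)O 1/6 ✗
(4,2)X 2/5 ✓
(5,1)X 3/4 ✓
(5,2)X 2/4 ✓
(5,3)O 0/3 ✗
(5,4)X 0/1 ✗
For instance (3,0) has only 1/4 same-type neighbors, below 2/5.

No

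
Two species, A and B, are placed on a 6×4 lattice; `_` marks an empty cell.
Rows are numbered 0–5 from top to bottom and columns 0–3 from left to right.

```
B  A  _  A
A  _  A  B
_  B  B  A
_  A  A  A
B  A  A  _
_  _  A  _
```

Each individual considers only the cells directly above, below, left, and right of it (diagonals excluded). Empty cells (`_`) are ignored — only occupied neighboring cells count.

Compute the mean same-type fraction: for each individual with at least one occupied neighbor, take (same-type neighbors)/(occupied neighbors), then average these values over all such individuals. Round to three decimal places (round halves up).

(0,0)B 0/2
(0,1)A 0/1
(0,3)A 0/1
(1,0)A 0/1
(1,2)A 0/2
(1,3)B 0/3
(2,1)B 1/2
(2,2)B 1/4
(2,3)A 1/3
(3,1)A 2/3
(3,2)A 3/4
(3,3)A 2/2
(4,0)B 0/1
(4,1)A 2/3
(4,2)A 3/3
(5,2)A 1/1
Sum over 16 individuals: 0/2 + 0/1 + 0/1 + 0/1 + 0/2 + 0/3 + 1/2 + 1/4 + 1/3 + 2/3 + 3/4 + 2/2 + 0/1 + 2/3 + 3/3 + 1/1 = 37/6; mean = 37/6 ÷ 16 = 37/96 = 0.385416… → 0.385.

0.385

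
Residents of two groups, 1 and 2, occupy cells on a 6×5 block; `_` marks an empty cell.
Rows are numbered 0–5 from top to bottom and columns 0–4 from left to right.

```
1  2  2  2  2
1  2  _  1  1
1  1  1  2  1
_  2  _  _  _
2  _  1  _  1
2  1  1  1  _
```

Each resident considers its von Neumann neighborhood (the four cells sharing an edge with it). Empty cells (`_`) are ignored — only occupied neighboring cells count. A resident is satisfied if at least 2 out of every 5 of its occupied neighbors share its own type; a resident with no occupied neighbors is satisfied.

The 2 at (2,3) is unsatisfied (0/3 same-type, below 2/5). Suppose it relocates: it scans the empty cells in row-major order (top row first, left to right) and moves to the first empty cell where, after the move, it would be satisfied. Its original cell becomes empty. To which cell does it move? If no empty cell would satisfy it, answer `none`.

(1,2)

Vacating (2,3). Empty cells in order:
  (1,2): 2/4 same-type → satisfied — stop here.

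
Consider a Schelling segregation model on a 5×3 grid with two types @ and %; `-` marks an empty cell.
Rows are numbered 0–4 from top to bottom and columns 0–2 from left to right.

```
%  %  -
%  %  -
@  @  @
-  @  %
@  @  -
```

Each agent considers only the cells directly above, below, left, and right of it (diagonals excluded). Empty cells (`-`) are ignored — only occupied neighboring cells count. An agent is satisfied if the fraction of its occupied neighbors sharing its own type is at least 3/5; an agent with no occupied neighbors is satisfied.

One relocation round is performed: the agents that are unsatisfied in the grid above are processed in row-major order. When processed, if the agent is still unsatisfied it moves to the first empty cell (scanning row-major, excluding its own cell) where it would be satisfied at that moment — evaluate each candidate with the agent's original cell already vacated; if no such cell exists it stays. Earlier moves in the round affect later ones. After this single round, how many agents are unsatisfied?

0

Initially unsatisfied (in order): (2,0), (2,2), (3,2).
  (2,0) → (3,0).
  (2,2) → (2,0).
  (3,2) → (0,2).
Resulting grid:
% % %
% % -
@ @ -
@ @ -
@ @ -
All satisfied now.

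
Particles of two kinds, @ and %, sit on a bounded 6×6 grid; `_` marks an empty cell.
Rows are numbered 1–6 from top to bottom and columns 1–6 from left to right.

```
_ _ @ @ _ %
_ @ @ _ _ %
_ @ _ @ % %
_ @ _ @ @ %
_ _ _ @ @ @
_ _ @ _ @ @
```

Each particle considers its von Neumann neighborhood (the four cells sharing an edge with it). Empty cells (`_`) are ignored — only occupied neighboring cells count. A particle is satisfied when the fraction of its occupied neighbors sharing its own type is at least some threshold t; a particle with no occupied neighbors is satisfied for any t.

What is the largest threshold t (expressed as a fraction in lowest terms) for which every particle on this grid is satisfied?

(1,3)@ 2/2
(1,4)@ 1/1
(1,6)% 1/1
(2,2)@ 2/2
(2,3)@ 2/2
(2,6)% 2/2
(3,2)@ 2/2
(3,4)@ 1/2
(3,5)% 1/3
(3,6)% 3/3
(4,2)@ 1/1
(4,4)@ 3/3
(4,5)@ 2/4
(4,6)% 1/3
(5,4)@ 2/2
(5,5)@ 4/4
(5,6)@ 2/3
(6,3)@ — no occupied neighbors
(6,5)@ 2/2
(6,6)@ 2/2
The smallest same-type fraction is 1/3 at (3,5), which reduces to 1/3. Any threshold above that leaves this particle unsatisfied.

1/3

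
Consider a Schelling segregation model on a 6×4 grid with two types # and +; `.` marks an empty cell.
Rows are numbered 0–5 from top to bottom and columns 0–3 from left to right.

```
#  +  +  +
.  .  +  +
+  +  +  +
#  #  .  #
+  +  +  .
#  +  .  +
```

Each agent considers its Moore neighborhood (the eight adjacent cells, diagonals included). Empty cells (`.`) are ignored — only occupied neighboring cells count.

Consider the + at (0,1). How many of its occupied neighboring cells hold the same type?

2

Occupied neighbors of (0,1): (0,0)=#, (0,2)=+, (1,2)=+.
Same type (+): 2 of 3.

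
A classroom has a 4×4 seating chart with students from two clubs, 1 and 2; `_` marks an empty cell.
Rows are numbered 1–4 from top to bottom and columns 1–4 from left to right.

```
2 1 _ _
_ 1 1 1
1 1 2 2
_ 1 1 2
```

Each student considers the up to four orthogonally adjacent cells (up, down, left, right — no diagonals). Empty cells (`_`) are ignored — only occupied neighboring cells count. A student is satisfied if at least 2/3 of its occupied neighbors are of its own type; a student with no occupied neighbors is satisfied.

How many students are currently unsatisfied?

Row 1: (1,1)2 0/1 not · (1,2)1 1/2 not
Row 2: (2,2)1 3/3 satisfied · (2,3)1 2/3 satisfied · (2,4)1 1/2 not
Row 3: (3,1)1 1/1 satisfied · (3,2)1 3/4 satisfied · (3,3)2 1/4 not · (3,4)2 2/3 satisfied
Row 4: (4,2)1 2/2 satisfied · (4,3)1 1/3 not · (4,4)2 1/2 not
Unsatisfied: (1,1), (1,2), (2,4), (3,3), (4,3), (4,4) — 6 in total.

6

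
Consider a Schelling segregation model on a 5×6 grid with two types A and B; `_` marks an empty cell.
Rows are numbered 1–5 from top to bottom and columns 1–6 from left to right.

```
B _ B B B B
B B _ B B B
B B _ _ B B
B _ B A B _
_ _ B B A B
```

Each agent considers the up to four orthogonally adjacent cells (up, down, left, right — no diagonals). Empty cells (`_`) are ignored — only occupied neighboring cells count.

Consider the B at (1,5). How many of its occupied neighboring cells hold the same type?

3

Occupied neighbors of (1,5): (2,5)=B, (1,4)=B, (1,6)=B.
Same type (B): 3 of 3.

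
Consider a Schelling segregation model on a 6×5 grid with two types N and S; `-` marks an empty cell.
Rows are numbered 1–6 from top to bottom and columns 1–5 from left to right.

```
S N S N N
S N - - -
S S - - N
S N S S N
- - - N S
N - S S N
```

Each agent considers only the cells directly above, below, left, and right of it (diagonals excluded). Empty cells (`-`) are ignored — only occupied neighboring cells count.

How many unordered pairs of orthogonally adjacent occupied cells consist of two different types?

15

Scan each occupied cell's neighbors to the right and below so each pair is counted once.
Row 1: S(1,1)–N(1,2)≠ S(1,1)–S(2,1)= N(1,2)–S(1,3)≠ N(1,2)–N(2,2)= S(1,3)–N(1,4)≠ N(1,4)–N(1,5)=  → 3/6 unlike.
Row 2: S(2,1)–N(2,2)≠ S(2,1)–S(3,1)= N(2,2)–S(3,2)≠  → 2/3 unlike.
Row 3: S(3,1)–S(3,2)= S(3,1)–S(4,1)= S(3,2)–N(4,2)≠ N(3,5)–N(4,5)=  → 1/4 unlike.
Row 4: S(4,1)–N(4,2)≠ N(4,2)–S(4,3)≠ S(4,3)–S(4,4)= S(4,4)–N(4,5)≠ S(4,4)–N(5,4)≠ N(4,5)–S(5,5)≠  → 5/6 unlike.
Row 5: N(5,4)–S(5,5)≠ N(5,4)–S(6,4)≠ S(5,5)–N(6,5)≠  → 3/3 unlike.
Row 6: S(6,3)–S(6,4)= S(6,4)–N(6,5)≠  → 1/2 unlike.
Total adjacent occupied pairs: 24; unlike-type pairs: 15.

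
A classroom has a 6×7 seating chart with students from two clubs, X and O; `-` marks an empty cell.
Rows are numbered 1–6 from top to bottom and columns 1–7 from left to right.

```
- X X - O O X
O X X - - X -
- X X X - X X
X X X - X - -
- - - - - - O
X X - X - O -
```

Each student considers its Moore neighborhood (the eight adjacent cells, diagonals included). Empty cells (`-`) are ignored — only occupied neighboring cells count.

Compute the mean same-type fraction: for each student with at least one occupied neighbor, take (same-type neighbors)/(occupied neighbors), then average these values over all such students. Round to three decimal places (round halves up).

Row 1: (1,2)X 3/4 · (1,3)X 3/3 · (1,5)O 1/2 · (1,6)O 1/3 · (1,7)X 1/2
Row 2: (2,1)O 0/3 · (2,2)X 5/6 · (2,3)X 6/6 · (2,6)X 3/5
Row 3: (3,2)X 6/7 · (3,3)X 6/6 · (3,4)X 4/4 · (3,6)X 3/3 · (3,7)X 2/2
Row 4: (4,1)X 2/2 · (4,2)X 4/4 · (4,3)X 4/4 · (4,5)X 2/2
Row 5: (5,7)O 1/1
Row 6: (6,1)X 1/1 · (6,2)X 1/1 · (6,4)X — no occupied neighbors · (6,6)O 1/1
Sum over 22 students: 3/4 + 3/3 + 1/2 + 1/3 + 1/2 + 0/3 + 5/6 + 6/6 + 3/5 + 6/7 + 6/6 + 4/4 + 3/3 + 2/2 + 2/2 + 4/4 + 4/4 + 2/2 + 1/1 + 1/1 + 1/1 + 1/1 = 7717/420; mean = 7717/420 ÷ 22 = 7717/9240 = 0.835173… → 0.835.

0.835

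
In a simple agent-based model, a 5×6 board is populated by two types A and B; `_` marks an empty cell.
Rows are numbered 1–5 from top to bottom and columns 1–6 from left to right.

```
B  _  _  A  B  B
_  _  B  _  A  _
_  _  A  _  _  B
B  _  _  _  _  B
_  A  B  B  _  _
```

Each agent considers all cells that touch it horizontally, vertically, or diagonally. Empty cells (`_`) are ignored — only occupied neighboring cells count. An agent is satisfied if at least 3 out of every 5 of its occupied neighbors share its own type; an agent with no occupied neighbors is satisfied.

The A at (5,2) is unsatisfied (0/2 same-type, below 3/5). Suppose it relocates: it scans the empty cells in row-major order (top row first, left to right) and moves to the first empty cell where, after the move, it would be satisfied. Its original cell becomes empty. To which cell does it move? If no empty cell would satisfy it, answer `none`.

Vacating (5,2). Empty cells in order:
  (1,2): 0/2 same-type → still unsatisfied.
  (1,3): 1/2 same-type → still unsatisfied.
  (2,1): 0/1 same-type → still unsatisfied.
  (2,2): 1/3 same-type → still unsatisfied.
  (2,4): 3/5 same-type → satisfied — stop here.

(2,4)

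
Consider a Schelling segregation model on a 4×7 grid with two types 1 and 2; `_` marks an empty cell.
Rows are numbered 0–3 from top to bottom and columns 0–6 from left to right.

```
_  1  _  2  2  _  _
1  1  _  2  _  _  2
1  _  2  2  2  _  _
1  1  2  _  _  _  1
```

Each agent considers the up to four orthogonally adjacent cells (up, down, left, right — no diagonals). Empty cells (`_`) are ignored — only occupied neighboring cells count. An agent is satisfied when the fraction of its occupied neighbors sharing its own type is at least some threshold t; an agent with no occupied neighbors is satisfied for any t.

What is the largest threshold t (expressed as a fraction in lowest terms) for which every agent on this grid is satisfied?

1/2

Row 0: (0,1)1 1/1 · (0,3)2 2/2 · (0,4)2 1/1
Row 1: (1,0)1 2/2 · (1,1)1 2/2 · (1,3)2 2/2 · (1,6)2 — no occupied neighbors
Row 2: (2,0)1 2/2 · (2,2)2 2/2 · (2,3)2 3/3 · (2,4)2 1/1
Row 3: (3,0)1 2/2 · (3,1)1 1/2 · (3,2)2 1/2 · (3,6)1 — no occupied neighbors
The smallest same-type fraction is 1/2 at (3,1), which reduces to 1/2. Any threshold above that leaves this agent unsatisfied.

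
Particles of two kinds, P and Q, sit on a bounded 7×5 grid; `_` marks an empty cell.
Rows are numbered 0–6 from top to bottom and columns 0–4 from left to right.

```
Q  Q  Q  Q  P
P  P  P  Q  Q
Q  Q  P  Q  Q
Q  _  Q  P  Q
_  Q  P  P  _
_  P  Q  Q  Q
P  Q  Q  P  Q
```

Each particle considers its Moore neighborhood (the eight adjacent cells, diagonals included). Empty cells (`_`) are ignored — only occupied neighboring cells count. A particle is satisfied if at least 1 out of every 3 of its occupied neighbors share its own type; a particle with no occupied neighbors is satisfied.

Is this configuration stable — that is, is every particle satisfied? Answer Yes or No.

No

Row 0: (0,0)Q 1/3 ✓ · (0,1)Q 2/5 ✓ · (0,2)Q 3/5 ✓ · (0,3)Q 3/5 ✓ · (0,4)P 0/3 ✗
Row 1: (1,0)P 1/5 ✗ · (1,1)P 3/8 ✓ · (1,2)P 2/8 ✗ · (1,3)Q 5/8 ✓ · (1,4)Q 4/5 ✓
Row 2: (2,0)Q 2/4 ✓ · (2,1)Q 3/7 ✓ · (2,2)P 3/7 ✓ · (2,3)Q 5/8 ✓ · (2,4)Q 4/5 ✓
Row 3: (3,0)Q 3/3 ✓ · (3,2)Q 3/7 ✓ · (3,3)P 3/7 ✓ · (3,4)Q 2/4 ✓
Row 4: (4,1)Q 3/5 ✓ · (4,2)P 3/7 ✓ · (4,3)P 2/7 ✗
Row 5: (5,1)P 2/6 ✓ · (5,2)Q 4/8 ✓ · (5,3)Q 4/7 ✓ · (5,4)Q 2/4 ✓
Row 6: (6,0)P 1/2 ✓ · (6,1)Q 2/4 ✓ · (6,2)Q 3/5 ✓ · (6,3)P 0/5 ✗ · (6,4)Q 2/3 ✓
For instance (0,4) has only 0/3 same-type neighbors, below 1/3.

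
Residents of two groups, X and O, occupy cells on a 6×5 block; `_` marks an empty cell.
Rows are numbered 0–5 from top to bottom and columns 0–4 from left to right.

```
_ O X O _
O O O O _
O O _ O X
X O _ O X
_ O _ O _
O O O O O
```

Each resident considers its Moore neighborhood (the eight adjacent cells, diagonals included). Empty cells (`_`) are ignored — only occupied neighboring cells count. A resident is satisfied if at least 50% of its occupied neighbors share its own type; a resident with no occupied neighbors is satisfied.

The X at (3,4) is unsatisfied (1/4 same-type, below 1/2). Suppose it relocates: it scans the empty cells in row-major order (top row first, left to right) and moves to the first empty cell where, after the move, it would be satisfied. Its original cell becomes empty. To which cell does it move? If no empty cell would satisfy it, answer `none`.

Vacating (3,4). Empty cells in order:
  (0,0): 0/3 same-type → still unsatisfied.
  (0,4): 0/2 same-type → still unsatisfied.
  (1,4): 1/4 same-type → still unsatisfied.
  (2,2): 0/7 same-type → still unsatisfied.
  (3,2): 0/6 same-type → still unsatisfied.
  (4,0): 1/5 same-type → still unsatisfied.
  (4,2): 0/7 same-type → still unsatisfied.
  (4,4): 0/4 same-type → still unsatisfied.

none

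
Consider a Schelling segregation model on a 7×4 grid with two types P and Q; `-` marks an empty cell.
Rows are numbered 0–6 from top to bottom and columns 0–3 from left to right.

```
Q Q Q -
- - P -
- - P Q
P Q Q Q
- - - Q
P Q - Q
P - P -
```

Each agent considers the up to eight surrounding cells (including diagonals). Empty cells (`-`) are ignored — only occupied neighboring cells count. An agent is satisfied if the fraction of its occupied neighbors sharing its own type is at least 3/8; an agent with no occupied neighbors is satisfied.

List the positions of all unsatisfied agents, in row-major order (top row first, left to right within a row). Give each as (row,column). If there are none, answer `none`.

Row 0: (0,0)Q 1/1 satisfied · (0,1)Q 2/3 satisfied · (0,2)Q 1/2 satisfied
Row 1: (1,2)P 1/4 not
Row 2: (2,2)P 1/5 not · (2,3)Q 2/4 satisfied
Row 3: (3,0)P 0/1 not · (3,1)Q 1/3 not · (3,2)Q 4/5 satisfied · (3,3)Q 3/4 satisfied
Row 4: (4,3)Q 3/3 satisfied
Row 5: (5,0)P 1/2 satisfied · (5,1)Q 0/3 not · (5,3)Q 1/2 satisfied
Row 6: (6,0)P 1/2 satisfied · (6,2)P 0/2 not

(1,2), (2,2), (3,0), (3,1), (5,1), (6,2)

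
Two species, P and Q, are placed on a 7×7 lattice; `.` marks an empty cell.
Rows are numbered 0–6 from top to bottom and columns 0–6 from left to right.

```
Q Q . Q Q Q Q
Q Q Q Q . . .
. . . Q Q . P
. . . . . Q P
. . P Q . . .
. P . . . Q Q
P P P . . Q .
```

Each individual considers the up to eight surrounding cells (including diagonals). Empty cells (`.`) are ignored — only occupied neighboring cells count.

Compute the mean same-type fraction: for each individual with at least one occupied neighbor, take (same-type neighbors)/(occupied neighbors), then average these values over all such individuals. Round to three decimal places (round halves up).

0.868

(0,0)Q 3/3
(0,1)Q 4/4
(0,3)Q 3/3
(0,4)Q 3/3
(0,5)Q 2/2
(0,6)Q 1/1
(1,0)Q 3/3
(1,1)Q 4/4
(1,2)Q 5/5
(1,3)Q 5/5
(2,3)Q 3/3
(2,4)Q 3/3
(2,6)P 1/2
(3,5)Q 1/3
(3,6)P 1/2
(4,2)P 1/2
(4,3)Q 0/1
(5,1)P 4/4
(5,5)Q 2/2
(5,6)Q 2/2
(6,0)P 2/2
(6,1)P 3/3
(6,2)P 2/2
(6,5)Q 2/2
Sum over 24 individuals: 3/3 + 4/4 + 3/3 + 3/3 + 2/2 + 1/1 + 3/3 + 4/4 + 5/5 + 5/5 + 3/3 + 3/3 + 1/2 + 1/3 + 1/2 + 1/2 + 0/1 + 4/4 + 2/2 + 2/2 + 2/2 + 3/3 + 2/2 + 2/2 = 125/6; mean = 125/6 ÷ 24 = 125/144 = 0.868055… → 0.868.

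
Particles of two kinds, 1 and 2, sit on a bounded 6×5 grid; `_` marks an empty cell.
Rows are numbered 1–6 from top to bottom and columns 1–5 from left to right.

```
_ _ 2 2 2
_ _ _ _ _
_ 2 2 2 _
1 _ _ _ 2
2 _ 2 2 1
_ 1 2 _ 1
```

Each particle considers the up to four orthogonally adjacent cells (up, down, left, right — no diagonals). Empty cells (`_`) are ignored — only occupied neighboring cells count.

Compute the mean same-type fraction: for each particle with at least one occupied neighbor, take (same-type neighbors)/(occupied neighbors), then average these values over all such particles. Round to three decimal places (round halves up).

Row 1: (1,3)2 1/1 · (1,4)2 2/2 · (1,5)2 1/1
Row 3: (3,2)2 1/1 · (3,3)2 2/2 · (3,4)2 1/1
Row 4: (4,1)1 0/1 · (4,5)2 0/1
Row 5: (5,1)2 0/1 · (5,3)2 2/2 · (5,4)2 1/2 · (5,5)1 1/3
Row 6: (6,2)1 0/1 · (6,3)2 1/2 · (6,5)1 1/1
Sum over 15 particles: 1/1 + 2/2 + 1/1 + 1/1 + 2/2 + 1/1 + 0/1 + 0/1 + 0/1 + 2/2 + 1/2 + 1/3 + 0/1 + 1/2 + 1/1 = 28/3; mean = 28/3 ÷ 15 = 28/45 = 0.622222… → 0.622.

0.622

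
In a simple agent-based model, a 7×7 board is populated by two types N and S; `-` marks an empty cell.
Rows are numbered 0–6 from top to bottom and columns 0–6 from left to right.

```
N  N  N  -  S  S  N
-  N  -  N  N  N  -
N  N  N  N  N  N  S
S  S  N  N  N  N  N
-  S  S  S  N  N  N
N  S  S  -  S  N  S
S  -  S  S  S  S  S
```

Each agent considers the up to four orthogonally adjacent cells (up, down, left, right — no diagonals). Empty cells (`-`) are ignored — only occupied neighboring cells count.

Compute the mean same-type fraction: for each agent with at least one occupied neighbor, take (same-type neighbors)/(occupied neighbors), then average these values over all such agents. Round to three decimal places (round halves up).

(0,0)N 1/1
(0,1)N 3/3
(0,2)N 1/1
(0,4)S 1/2
(0,5)S 1/3
(0,6)N 0/1
(1,1)N 2/2
(1,3)N 2/2
(1,4)N 3/4
(1,5)N 2/3
(2,0)N 1/2
(2,1)N 3/4
(2,2)N 3/3
(2,3)N 4/4
(2,4)N 4/4
(2,5)N 3/4
(2,6)S 0/2
(3,0)S 1/2
(3,1)S 2/4
(3,2)N 2/4
(3,3)N 3/4
(3,4)N 4/4
(3,5)N 4/4
(3,6)N 2/3
(4,1)S 3/3
(4,2)S 3/4
(4,3)S 1/3
(4,4)N 2/4
(4,5)N 4/4
(4,6)N 2/3
(5,0)N 0/2
(5,1)S 2/3
(5,2)S 3/3
(5,4)S 1/3
(5,5)N 1/4
(5,6)S 1/3
(6,0)S 0/1
(6,2)S 2/2
(6,3)S 2/2
(6,4)S 3/3
(6,5)S 2/3
(6,6)S 2/2
Sum over 42 agents: 1/1 + 3/3 + 1/1 + 1/2 + 1/3 + 0/1 + 2/2 + 2/2 + 3/4 + 2/3 + 1/2 + 3/4 + 3/3 + 4/4 + 4/4 + 3/4 + 0/2 + 1/2 + 2/4 + 2/4 + 3/4 + 4/4 + 4/4 + 2/3 + 3/3 + 3/4 + 1/3 + 2/4 + 4/4 + 2/3 + 0/2 + 2/3 + 3/3 + 1/3 + 1/4 + 1/3 + 0/1 + 2/2 + 2/2 + 3/3 + 2/3 + 2/2 = 86/3; mean = 86/3 ÷ 42 = 43/63 = 0.682539… → 0.683.

0.683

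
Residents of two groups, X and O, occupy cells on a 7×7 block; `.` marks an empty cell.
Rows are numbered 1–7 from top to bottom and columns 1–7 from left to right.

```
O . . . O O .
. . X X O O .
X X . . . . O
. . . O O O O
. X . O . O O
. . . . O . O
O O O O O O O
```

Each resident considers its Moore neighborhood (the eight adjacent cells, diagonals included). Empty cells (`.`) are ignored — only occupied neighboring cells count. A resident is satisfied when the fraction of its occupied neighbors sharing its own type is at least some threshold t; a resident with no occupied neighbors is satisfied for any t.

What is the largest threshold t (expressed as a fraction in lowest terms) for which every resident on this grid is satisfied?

(1,1)O — no occupied neighbors
(1,5)O 3/4
(1,6)O 3/3
(2,3)X 2/2
(2,4)X 1/3
(2,5)O 3/4
(2,6)O 4/4
(3,1)X 1/1
(3,2)X 2/2
(3,7)O 3/3
(4,4)O 2/2
(4,5)O 4/4
(4,6)O 5/5
(4,7)O 4/4
(5,2)X — no occupied neighbors
(5,4)O 3/3
(5,6)O 6/6
(5,7)O 4/4
(6,5)O 5/5
(6,7)O 4/4
(7,1)O 1/1
(7,2)O 2/2
(7,3)O 2/2
(7,4)O 3/3
(7,5)O 3/3
(7,6)O 4/4
(7,7)O 2/2
The smallest same-type fraction is 1/3 at (2,4), which reduces to 1/3. Any threshold above that leaves this resident unsatisfied.

1/3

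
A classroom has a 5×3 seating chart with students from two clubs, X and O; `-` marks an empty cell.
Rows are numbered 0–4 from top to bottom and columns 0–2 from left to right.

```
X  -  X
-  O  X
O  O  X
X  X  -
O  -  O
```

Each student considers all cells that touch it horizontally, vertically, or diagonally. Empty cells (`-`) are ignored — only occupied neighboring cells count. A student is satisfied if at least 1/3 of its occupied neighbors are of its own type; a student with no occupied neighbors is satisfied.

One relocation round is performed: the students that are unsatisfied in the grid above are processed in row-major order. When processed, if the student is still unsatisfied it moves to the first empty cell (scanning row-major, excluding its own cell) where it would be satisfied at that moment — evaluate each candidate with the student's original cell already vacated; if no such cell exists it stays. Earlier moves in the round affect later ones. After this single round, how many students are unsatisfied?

Initially unsatisfied (in order): (0,0), (3,0), (4,0), (4,2).
  (0,0) → (0,1).
  (3,0) → (0,0).
  (4,0) → (1,0).
  (4,2) → (3,0).
Resulting grid:
X X X
O O X
O O X
O X -
- - -
Unsatisfied now: (3,1).

1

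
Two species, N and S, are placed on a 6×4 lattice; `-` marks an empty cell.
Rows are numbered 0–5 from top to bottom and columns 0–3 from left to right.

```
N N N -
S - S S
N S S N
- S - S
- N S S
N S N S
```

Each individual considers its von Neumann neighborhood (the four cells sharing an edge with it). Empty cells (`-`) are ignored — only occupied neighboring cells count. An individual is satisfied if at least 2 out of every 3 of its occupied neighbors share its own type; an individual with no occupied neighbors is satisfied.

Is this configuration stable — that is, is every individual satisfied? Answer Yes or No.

(0,0)N 1/2 not
(0,1)N 2/2 satisfied
(0,2)N 1/2 not
(1,0)S 0/2 not
(1,2)S 2/3 satisfied
(1,3)S 1/2 not
(2,0)N 0/2 not
(2,1)S 2/3 satisfied
(2,2)S 2/3 satisfied
(2,3)N 0/3 not
(3,1)S 1/2 not
(3,3)S 1/2 not
(4,1)N 0/3 not
(4,2)S 1/3 not
(4,3)S 3/3 satisfied
(5,0)N 0/1 not
(5,1)S 0/3 not
(5,2)N 0/3 not
(5,3)S 1/2 not
For instance (0,0) has only 1/2 same-type neighbors, below 2/3.

No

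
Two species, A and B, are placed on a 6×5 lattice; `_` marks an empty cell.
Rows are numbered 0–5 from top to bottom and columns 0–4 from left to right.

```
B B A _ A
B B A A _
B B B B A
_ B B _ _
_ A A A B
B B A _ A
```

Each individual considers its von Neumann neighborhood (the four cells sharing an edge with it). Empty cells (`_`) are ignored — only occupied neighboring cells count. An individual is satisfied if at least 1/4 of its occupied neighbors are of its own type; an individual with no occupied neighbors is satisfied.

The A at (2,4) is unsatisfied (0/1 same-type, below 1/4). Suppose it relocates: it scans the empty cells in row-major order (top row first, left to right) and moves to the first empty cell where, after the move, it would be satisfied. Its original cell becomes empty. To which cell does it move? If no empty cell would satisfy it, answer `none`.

Vacating (2,4). Empty cells in order:
  (0,3): 3/3 same-type → satisfied — stop here.

(0,3)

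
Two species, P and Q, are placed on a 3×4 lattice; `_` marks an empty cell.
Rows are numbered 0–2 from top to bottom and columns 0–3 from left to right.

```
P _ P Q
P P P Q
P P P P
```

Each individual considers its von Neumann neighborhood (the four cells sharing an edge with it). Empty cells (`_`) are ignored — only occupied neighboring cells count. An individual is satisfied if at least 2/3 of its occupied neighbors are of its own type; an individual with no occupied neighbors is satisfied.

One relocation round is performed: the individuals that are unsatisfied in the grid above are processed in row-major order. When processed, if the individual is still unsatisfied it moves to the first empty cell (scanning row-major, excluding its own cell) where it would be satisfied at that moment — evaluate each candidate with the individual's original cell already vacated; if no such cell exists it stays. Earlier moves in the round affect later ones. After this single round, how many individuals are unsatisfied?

2

Initially unsatisfied (in order): (0,2), (0,3), (1,3), (2,3).
  (0,2) → (0,1).
  (0,3): now satisfied by earlier moves; stays.
  (1,3): no empty cell satisfies it; stays.
  (2,3) → (0,2).
Resulting grid:
P P P Q
P P P Q
P P P _
Unsatisfied now: (0,3), (1,3).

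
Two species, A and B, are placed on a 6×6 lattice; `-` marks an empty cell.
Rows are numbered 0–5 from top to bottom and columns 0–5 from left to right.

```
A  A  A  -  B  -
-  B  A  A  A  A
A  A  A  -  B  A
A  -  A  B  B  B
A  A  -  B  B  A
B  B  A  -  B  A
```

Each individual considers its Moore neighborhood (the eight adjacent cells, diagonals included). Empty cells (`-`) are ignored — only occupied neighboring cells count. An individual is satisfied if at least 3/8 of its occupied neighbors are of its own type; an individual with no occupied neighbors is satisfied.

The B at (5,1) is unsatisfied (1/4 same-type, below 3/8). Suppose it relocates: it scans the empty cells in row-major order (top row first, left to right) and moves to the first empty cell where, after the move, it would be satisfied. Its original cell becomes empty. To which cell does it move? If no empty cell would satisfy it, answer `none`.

Vacating (5,1). Empty cells in order:
  (0,3): 1/5 same-type → still unsatisfied.
  (0,5): 1/3 same-type → still unsatisfied.
  (1,0): 1/5 same-type → still unsatisfied.
  (2,3): 3/8 same-type → satisfied — stop here.

(2,3)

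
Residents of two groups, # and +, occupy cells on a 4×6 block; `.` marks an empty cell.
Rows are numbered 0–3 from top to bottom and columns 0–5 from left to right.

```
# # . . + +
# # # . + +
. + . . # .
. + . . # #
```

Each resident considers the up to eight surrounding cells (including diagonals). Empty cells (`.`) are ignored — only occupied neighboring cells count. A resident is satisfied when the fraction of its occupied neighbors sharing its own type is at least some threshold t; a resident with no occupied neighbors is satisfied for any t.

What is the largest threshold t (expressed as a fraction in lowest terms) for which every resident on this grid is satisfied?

Row 0: (0,0)# 3/3 · (0,1)# 4/4 · (0,4)+ 3/3 · (0,5)+ 3/3
Row 1: (1,0)# 3/4 · (1,1)# 4/5 · (1,2)# 2/3 · (1,4)+ 3/4 · (1,5)+ 3/4
Row 2: (2,1)+ 1/4 · (2,4)# 2/4
Row 3: (3,1)+ 1/1 · (3,4)# 2/2 · (3,5)# 2/2
The smallest same-type fraction is 1/4 at (2,1), which reduces to 1/4. Any threshold above that leaves this resident unsatisfied.

1/4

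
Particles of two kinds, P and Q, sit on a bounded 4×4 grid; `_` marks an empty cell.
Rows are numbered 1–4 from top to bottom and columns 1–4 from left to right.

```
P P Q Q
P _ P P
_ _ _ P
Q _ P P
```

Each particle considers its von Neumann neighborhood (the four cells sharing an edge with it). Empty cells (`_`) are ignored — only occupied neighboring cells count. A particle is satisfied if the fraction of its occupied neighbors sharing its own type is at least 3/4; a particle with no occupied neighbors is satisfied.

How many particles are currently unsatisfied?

5

(1,1)P 2/2 ok
(1,2)P 1/2 unhappy
(1,3)Q 1/3 unhappy
(1,4)Q 1/2 unhappy
(2,1)P 1/1 ok
(2,3)P 1/2 unhappy
(2,4)P 2/3 unhappy
(3,4)P 2/2 ok
(4,1)Q 0/0 ok
(4,3)P 1/1 ok
(4,4)P 2/2 ok
Unsatisfied: (1,2), (1,3), (1,4), (2,3), (2,4) — 5 in total.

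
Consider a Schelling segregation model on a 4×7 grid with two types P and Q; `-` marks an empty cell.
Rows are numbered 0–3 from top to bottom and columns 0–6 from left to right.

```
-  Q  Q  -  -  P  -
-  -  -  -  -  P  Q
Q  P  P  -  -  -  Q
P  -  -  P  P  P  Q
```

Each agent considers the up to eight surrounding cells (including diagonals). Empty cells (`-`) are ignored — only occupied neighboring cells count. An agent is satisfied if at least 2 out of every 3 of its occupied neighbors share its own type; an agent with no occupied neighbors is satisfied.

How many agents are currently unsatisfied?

8

(0,1)Q 1/1 ok
(0,2)Q 1/1 ok
(0,5)P 1/2 unhappy
(1,5)P 1/3 unhappy
(1,6)Q 1/3 unhappy
(2,0)Q 0/2 unhappy
(2,1)P 2/3 ok
(2,2)P 2/2 ok
(2,6)Q 2/4 unhappy
(3,0)P 1/2 unhappy
(3,3)P 2/2 ok
(3,4)P 2/2 ok
(3,5)P 1/3 unhappy
(3,6)Q 1/2 unhappy
Unsatisfied: (0,5), (1,5), (1,6), (2,0), (2,6), (3,0), (3,5), (3,6) — 8 in total.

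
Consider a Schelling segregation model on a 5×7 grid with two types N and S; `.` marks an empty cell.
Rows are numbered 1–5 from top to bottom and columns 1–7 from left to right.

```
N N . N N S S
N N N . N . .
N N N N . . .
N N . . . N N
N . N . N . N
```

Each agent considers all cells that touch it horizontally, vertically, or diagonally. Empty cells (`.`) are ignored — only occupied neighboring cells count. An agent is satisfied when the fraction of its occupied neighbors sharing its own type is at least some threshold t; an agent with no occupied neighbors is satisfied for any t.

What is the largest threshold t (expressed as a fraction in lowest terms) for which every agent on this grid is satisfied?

(1,1)N 3/3
(1,2)N 4/4
(1,4)N 3/3
(1,5)N 2/3
(1,6)S 1/3
(1,7)S 1/1
(2,1)N 5/5
(2,2)N 7/7
(2,3)N 6/6
(2,5)N 3/4
(3,1)N 5/5
(3,2)N 7/7
(3,3)N 5/5
(3,4)N 3/3
(4,1)N 4/4
(4,2)N 6/6
(4,6)N 3/3
(4,7)N 2/2
(5,1)N 2/2
(5,3)N 1/1
(5,5)N 1/1
(5,7)N 2/2
The smallest same-type fraction is 1/3 at (1,6), which reduces to 1/3. Any threshold above that leaves this agent unsatisfied.

1/3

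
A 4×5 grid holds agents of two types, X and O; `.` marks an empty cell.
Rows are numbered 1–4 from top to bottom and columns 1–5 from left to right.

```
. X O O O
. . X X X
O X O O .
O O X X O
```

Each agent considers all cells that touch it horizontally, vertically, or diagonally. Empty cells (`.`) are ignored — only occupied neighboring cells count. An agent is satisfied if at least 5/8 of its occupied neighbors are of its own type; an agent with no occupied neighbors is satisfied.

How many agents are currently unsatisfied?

14

(1,2)X 1/2 unhappy
(1,3)O 1/4 unhappy
(1,4)O 2/5 unhappy
(1,5)O 1/3 unhappy
(2,3)X 3/7 unhappy
(2,4)X 2/7 unhappy
(2,5)X 1/4 unhappy
(3,1)O 2/3 ok
(3,2)X 2/6 unhappy
(3,3)O 2/7 unhappy
(3,4)O 2/7 unhappy
(4,1)O 2/3 ok
(4,2)O 3/5 unhappy
(4,3)X 2/5 unhappy
(4,4)X 1/4 unhappy
(4,5)O 1/2 unhappy
Unsatisfied: (1,2), (1,3), (1,4), (1,5), (2,3), (2,4), (2,5), (3,2), (3,3), (3,4), (4,2), (4,3), (4,4), (4,5) — 14 in total.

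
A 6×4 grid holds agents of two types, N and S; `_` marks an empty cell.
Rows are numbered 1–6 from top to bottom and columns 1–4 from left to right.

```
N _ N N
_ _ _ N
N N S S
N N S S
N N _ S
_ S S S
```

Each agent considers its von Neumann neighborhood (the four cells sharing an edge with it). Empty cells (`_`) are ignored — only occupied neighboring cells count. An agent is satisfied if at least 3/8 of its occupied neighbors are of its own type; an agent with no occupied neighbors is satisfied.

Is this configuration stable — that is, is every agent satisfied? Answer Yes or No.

Row 1: (1,1)N 0/0 ✓ · (1,3)N 1/1 ✓ · (1,4)N 2/2 ✓
Row 2: (2,4)N 1/2 ✓
Row 3: (3,1)N 2/2 ✓ · (3,2)N 2/3 ✓ · (3,3)S 2/3 ✓ · (3,4)S 2/3 ✓
Row 4: (4,1)N 3/3 ✓ · (4,2)N 3/4 ✓ · (4,3)S 2/3 ✓ · (4,4)S 3/3 ✓
Row 5: (5,1)N 2/2 ✓ · (5,2)N 2/3 ✓ · (5,4)S 2/2 ✓
Row 6: (6,2)S 1/2 ✓ · (6,3)S 2/2 ✓ · (6,4)S 2/2 ✓
All meet the threshold, so the configuration is stable.

Yes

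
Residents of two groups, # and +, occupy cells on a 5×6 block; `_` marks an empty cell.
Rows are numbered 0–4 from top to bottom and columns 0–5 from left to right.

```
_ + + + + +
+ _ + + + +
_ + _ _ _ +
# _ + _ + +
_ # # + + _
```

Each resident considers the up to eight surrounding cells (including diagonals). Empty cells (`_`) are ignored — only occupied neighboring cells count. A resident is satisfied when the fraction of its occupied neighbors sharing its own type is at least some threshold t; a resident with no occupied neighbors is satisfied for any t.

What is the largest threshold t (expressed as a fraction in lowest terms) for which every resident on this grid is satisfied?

1/3

(0,1)+ 3/3
(0,2)+ 4/4
(0,3)+ 5/5
(0,4)+ 5/5
(0,5)+ 3/3
(1,0)+ 2/2
(1,2)+ 5/5
(1,3)+ 5/5
(1,4)+ 6/6
(1,5)+ 4/4
(2,1)+ 3/4
(2,5)+ 4/4
(3,0)# 1/2
(3,2)+ 2/4
(3,4)+ 4/4
(3,5)+ 3/3
(4,1)# 2/3
(4,2)# 1/3
(4,3)+ 3/4
(4,4)+ 3/3
The smallest same-type fraction is 1/3 at (4,2), which reduces to 1/3. Any threshold above that leaves this resident unsatisfied.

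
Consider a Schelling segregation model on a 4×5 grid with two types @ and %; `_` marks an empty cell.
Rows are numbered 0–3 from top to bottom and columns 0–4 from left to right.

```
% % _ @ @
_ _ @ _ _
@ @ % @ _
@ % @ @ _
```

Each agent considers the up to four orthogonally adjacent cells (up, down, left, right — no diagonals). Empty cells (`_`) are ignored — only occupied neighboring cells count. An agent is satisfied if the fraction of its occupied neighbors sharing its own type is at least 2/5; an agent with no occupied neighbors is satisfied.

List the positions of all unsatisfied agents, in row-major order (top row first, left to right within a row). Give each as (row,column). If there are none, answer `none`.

Row 0: (0,0)% 1/1 ✓ · (0,1)% 1/1 ✓ · (0,3)@ 1/1 ✓ · (0,4)@ 1/1 ✓
Row 1: (1,2)@ 0/1 ✗
Row 2: (2,0)@ 2/2 ✓ · (2,1)@ 1/3 ✗ · (2,2)% 0/4 ✗ · (2,3)@ 1/2 ✓
Row 3: (3,0)@ 1/2 ✓ · (3,1)% 0/3 ✗ · (3,2)@ 1/3 ✗ · (3,3)@ 2/2 ✓

(1,2), (2,1), (2,2), (3,1), (3,2)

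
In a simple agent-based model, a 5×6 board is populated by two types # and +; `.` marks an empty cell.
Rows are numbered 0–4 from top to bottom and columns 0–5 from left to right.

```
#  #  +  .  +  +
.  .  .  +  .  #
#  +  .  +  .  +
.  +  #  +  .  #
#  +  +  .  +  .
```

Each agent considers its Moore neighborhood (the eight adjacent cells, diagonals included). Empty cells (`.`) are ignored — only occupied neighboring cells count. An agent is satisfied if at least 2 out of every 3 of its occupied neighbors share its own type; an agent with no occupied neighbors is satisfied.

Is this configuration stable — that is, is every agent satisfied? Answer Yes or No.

Row 0: (0,0)# 1/1 ✓ · (0,1)# 1/2 ✗ · (0,2)+ 1/2 ✗ · (0,4)+ 2/3 ✓ · (0,5)+ 1/2 ✗
Row 1: (1,3)+ 3/3 ✓ · (1,5)# 0/3 ✗
Row 2: (2,0)# 0/2 ✗ · (2,1)+ 1/3 ✗ · (2,3)+ 2/3 ✓ · (2,5)+ 0/2 ✗
Row 3: (3,1)+ 3/6 ✗ · (3,2)# 0/6 ✗ · (3,3)+ 3/4 ✓ · (3,5)# 0/2 ✗
Row 4: (4,0)# 0/2 ✗ · (4,1)+ 2/4 ✗ · (4,2)+ 3/4 ✓ · (4,4)+ 1/2 ✗
For instance (0,1) has only 1/2 same-type neighbors, below 2/3.

No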